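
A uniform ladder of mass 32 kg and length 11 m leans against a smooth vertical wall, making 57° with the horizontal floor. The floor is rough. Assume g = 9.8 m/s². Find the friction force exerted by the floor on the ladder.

f ≈ 102 N

Torques about the foot: N_wall · 11 sin 57° = 32×9.8×5.5 cos 57° → N_wall = 101.83 N.
ΣF_x = 0: f_floor = N_wall = 101.83 N.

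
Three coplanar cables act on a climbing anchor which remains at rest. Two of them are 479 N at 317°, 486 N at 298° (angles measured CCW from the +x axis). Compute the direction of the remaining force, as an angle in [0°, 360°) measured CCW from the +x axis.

Sum the known components: ΣF_x = 578.5 N, ΣF_y = -755.8 N.
For equilibrium the remaining force must supply (−ΣF_x, −ΣF_y) = (-578.5, 755.8) N.
Magnitude = √((-578.5)² + (755.8)²) = 951.8 N; direction = atan2(755.8, -578.5) = 127.4°.

θ ≈ 127°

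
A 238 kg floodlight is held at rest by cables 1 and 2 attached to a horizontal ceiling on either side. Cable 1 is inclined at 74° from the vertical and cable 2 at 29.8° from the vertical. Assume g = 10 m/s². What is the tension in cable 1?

Angles from the horizontal: cable 1 is 90° − 74° = 16°, cable 2 is 90° − 29.8° = 60.2°.
Weight W = 238 × 10 = 2380 N acts straight down.
Horizontal: T_1 cos 16° = T_2 cos 60.2°  →  T_2 = 1.934 T_1.
Vertical: T_1 sin 16° + T_2 sin 60.2° = 2380.
Substituting the horizontal relation into the vertical equation gives 1.954 T_1 = 2380, so T_1 = 1218 N.

T_1 ≈ 1220 N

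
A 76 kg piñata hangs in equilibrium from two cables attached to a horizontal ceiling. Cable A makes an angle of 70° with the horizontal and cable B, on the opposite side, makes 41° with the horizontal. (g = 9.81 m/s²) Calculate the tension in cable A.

Weight W = 76 × 9.81 = 745.6 N acts straight down.
Horizontal: T_A cos 70° = T_B cos 41°  →  T_B = 0.4532 T_A.
Vertical: T_A sin 70° + T_B sin 41° = 745.6.
Substituting the horizontal relation into the vertical equation gives 1.237 T_A = 745.6, so T_A = 602.7 N.

T_A ≈ 603 N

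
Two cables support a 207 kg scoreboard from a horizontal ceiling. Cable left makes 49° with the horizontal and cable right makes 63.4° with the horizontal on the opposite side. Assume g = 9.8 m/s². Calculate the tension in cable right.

Weight W = 207 × 9.8 = 2029 N acts straight down.
Horizontal: T_left cos 49° = T_right cos 63.4°  →  T_left = 0.6825 T_right.
Vertical: T_left sin 49° + T_right sin 63.4° = 2029.
Substituting the horizontal relation into the vertical equation gives 1.409 T_right = 2029, so T_right = 1439 N.

T_right ≈ 1440 N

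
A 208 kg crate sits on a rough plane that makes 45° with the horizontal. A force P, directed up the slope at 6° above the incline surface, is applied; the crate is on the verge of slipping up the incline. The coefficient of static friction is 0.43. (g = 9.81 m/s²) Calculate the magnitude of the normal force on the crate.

On the verge of sliding up the incline, friction equals μN and acts down the slope.
Perpendicular: N + P sin 6° = W cos 45° = 1443 N.
Along incline: P cos 6° = W sin 45° + μN  with W sin 45° = 1443 N.
Solving the pair for P and N: P = 1985 N, N = 1235 N (and f = μN = 531.2 N).

N ≈ 1240 N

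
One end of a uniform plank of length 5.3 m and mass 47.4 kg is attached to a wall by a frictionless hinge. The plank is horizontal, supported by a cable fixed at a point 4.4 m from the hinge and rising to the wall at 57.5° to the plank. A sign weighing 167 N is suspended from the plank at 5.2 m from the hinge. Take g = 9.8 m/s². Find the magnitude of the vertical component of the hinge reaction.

|H_y| ≈ 154 N

Take torques about the hinge: T sin 57.5° · 4.4 = 47.4×9.8×2.65 + 167×5.2 = 2099.4 N·m.
So T = 2099.4 / (0.8434 × 4.4) = 565.73 N.
ΣF_y = 0: H_y = (47.4×9.8 + 167) − T sin 57.5° = 631.52 − 477.13 = 154.39 N.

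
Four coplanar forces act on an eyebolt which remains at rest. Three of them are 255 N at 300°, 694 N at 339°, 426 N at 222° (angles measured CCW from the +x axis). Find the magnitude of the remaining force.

Sum the known components: ΣF_x = 458.8 N, ΣF_y = -754.6 N.
For equilibrium the remaining force must supply (−ΣF_x, −ΣF_y) = (-458.8, 754.6) N.
Magnitude = √((-458.8)² + (754.6)²) = 883.1 N; direction = atan2(754.6, -458.8) = 121.3°.

F ≈ 883 N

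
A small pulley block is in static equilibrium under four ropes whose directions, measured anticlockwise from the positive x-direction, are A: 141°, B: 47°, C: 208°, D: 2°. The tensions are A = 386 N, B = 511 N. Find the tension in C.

T_C ≈ 1400 N

Resolve: ΣF_x = 386 cos 141° + 511 cos 47° + T_C cos 208° + T_D cos 2° = 0.
        ΣF_y = 386 sin 141° + 511 sin 47° + T_C sin 208° + T_D sin 2° = 0.
The known terms sum to (48.52, 616.6) N, so -0.8829 T_C + 0.9994 T_D = -48.52 and -0.4695 T_C + 0.0349 T_D = -616.6.
Solving simultaneously: T_C = 1402 N, T_D = 1190 N.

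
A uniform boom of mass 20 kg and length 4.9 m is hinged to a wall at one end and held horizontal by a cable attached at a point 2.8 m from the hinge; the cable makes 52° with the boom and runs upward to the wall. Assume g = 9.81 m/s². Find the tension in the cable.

T ≈ 218 N

Take torques about the hinge: T sin 52° · 2.8 = 20×9.81×2.45 = 480.69 N·m.
So T = 480.69 / (0.7880 × 2.8) = 217.86 N.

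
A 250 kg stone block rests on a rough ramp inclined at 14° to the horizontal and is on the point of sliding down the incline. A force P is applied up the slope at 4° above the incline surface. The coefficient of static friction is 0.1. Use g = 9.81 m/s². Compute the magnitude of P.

On the verge of sliding down the incline, friction equals μN and acts up the slope.
Perpendicular: N + P sin 4° = W cos 14° = 2380 N.
Along incline: P cos 4° + μN = W sin 14° with W sin 14° = 593.3 N.
Solving the pair for P and N: P = 358.7 N, N = 2355 N (and f = μN = 235.5 N).

P ≈ 359 N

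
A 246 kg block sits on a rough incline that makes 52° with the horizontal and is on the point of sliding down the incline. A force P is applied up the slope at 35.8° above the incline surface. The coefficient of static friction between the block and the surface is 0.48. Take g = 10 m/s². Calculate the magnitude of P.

On the verge of sliding down the incline, friction equals μN and acts up the slope.
Perpendicular: N + P sin 35.8° = W cos 52° = 1515 N.
Along incline: P cos 35.8° + μN = W sin 52° with W sin 52° = 1939 N.
Solving the pair for P and N: P = 2285 N, N = 178.1 N (and f = μN = 85.48 N).

P ≈ 2280 N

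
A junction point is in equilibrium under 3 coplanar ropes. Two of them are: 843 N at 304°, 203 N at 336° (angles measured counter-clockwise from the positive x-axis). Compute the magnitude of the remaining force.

F ≈ 1020 N

Sum the known components: ΣF_x = 656.8 N, ΣF_y = -781.4 N.
For equilibrium the remaining force must supply (−ΣF_x, −ΣF_y) = (-656.8, 781.4) N.
Magnitude = √((-656.8)² + (781.4)²) = 1021 N; direction = atan2(781.4, -656.8) = 130.0°.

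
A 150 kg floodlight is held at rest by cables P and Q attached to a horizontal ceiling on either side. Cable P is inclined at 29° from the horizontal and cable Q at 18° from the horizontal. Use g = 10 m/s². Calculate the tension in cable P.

Weight W = 150 × 10 = 1500 N acts straight down.
Horizontal: T_P cos 29° = T_Q cos 18°  →  T_Q = 0.9196 T_P.
Vertical: T_P sin 29° + T_Q sin 18° = 1500.
Substituting the horizontal relation into the vertical equation gives 0.769 T_P = 1500, so T_P = 1951 N.

T_P ≈ 1950 N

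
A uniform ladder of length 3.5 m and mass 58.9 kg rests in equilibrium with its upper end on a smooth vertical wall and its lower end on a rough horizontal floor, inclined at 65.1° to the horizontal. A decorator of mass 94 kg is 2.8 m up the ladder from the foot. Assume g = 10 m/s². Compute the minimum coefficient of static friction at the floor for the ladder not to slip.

μ_min ≈ 0.318

ΣF_y = 0: N_floor = 58.9×10 + 94×10 = 1529 N.
Torques about the foot: N_wall · 3.5 sin 65.1° = 58.9×10×1.75 cos 65.1° + 94×10×2.8 cos 65.1° → N_wall = 485.77 N.
ΣF_x = 0: f_floor = N_wall = 485.77 N.
μ_min = f_floor / N_floor = 485.77 / 1529 = 0.3177.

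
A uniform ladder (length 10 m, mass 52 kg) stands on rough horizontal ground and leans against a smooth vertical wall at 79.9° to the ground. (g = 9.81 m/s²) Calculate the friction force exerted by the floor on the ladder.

f ≈ 45.4 N

Torques about the foot: N_wall · 10 sin 79.9° = 52×9.81×5 cos 79.9° → N_wall = 45.433 N.
ΣF_x = 0: f_floor = N_wall = 45.433 N.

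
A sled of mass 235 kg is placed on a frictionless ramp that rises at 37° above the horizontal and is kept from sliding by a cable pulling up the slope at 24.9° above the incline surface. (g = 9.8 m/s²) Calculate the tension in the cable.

Take axes along and perpendicular to the incline. Weight components: W sin 37° = 1386 N down-slope, W cos 37° = 1839 N into the surface.
Along incline: T cos 24.9° = W sin 37° → T = 1528 N.
Perpendicular: N = W cos 37° − T sin 24.9° = 1196 N.

T ≈ 1530 N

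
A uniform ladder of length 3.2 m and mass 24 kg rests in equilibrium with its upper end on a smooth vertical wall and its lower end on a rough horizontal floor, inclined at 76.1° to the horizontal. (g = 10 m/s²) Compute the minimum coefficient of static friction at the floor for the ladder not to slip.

ΣF_y = 0: N_floor = 24×10 = 240 N.
Torques about the foot: N_wall · 3.2 sin 76.1° = 24×10×1.6 cos 76.1° → N_wall = 29.697 N.
ΣF_x = 0: f_floor = N_wall = 29.697 N.
μ_min = f_floor / N_floor = 29.697 / 240 = 0.1237.

μ_min ≈ 0.124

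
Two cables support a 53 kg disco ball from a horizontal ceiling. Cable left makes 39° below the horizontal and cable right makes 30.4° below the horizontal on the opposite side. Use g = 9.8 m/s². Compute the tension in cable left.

Weight W = 53 × 9.8 = 519.4 N acts straight down.
Horizontal: T_left cos 39° = T_right cos 30.4°  →  T_right = 0.901 T_left.
Vertical: T_left sin 39° + T_right sin 30.4° = 519.4.
Substituting the horizontal relation into the vertical equation gives 1.085 T_left = 519.4, so T_left = 478.6 N.

T_left ≈ 479 N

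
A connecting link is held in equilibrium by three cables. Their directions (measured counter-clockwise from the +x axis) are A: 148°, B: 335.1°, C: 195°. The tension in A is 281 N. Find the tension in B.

T_B ≈ 320 N

Resolve: ΣF_x = 281 cos 148° + T_B cos 335.1° + T_C cos 195° = 0.
        ΣF_y = 281 sin 148° + T_B sin 335.1° + T_C sin 195° = 0.
The known terms sum to (-238.3, 148.9) N, so 0.9070 T_B − 0.9659 T_C = 238.3 and -0.4210 T_B − 0.2588 T_C = -148.9.
Solving simultaneously: T_B = 320.4 N, T_C = 54.15 N.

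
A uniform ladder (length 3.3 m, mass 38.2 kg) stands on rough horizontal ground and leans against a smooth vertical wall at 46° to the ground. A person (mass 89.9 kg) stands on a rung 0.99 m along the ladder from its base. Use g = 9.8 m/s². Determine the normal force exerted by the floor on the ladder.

ΣF_y = 0: N_floor = 38.2×9.8 + 89.9×9.8 = 1255.4 N.

N_floor ≈ 1260 N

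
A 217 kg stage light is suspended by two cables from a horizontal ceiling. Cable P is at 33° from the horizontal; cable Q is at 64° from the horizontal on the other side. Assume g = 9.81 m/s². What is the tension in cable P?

T_P ≈ 940 N

Weight W = 217 × 9.81 = 2129 N acts straight down.
Horizontal: T_P cos 33° = T_Q cos 64°  →  T_Q = 1.913 T_P.
Vertical: T_P sin 33° + T_Q sin 64° = 2129.
Substituting the horizontal relation into the vertical equation gives 2.264 T_P = 2129, so T_P = 940.2 N.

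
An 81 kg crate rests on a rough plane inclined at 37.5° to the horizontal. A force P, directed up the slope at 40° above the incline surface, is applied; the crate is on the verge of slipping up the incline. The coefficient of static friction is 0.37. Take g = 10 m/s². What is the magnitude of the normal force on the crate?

N ≈ 175 N

On the verge of sliding up the incline, friction equals μN and acts down the slope.
Perpendicular: N + P sin 40° = W cos 37.5° = 642.6 N.
Along incline: P cos 40° = W sin 37.5° + μN  with W sin 37.5° = 493.1 N.
Solving the pair for P and N: P = 728 N, N = 174.6 N (and f = μN = 64.62 N).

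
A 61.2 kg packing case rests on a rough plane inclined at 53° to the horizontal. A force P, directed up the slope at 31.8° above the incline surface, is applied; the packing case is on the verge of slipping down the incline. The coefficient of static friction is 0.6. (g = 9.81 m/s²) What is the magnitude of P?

P ≈ 492 N

On the verge of sliding down the incline, friction equals μN and acts up the slope.
Perpendicular: N + P sin 31.8° = W cos 53° = 361.3 N.
Along incline: P cos 31.8° + μN = W sin 53° with W sin 53° = 479.5 N.
Solving the pair for P and N: P = 492.2 N, N = 102 N (and f = μN = 61.17 N).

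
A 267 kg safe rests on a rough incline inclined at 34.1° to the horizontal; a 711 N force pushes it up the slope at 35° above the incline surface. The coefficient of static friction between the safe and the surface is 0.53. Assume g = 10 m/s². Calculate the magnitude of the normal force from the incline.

N ≈ 1800 N

Axes along / perpendicular to the incline. W sin 34.1° = 1497 N down-slope; W cos 34.1° = 2211 N into the surface.
Perpendicular: N = W cos 34.1° − P sin 35° = 2211 − 407.8 = 1803 N.
Along incline: P cos 35° + f = W sin 34.1° (friction acts up-slope) → f = 1497 − 582.4 = 914.5 N.
|f| = 914.5 N ≤ μN = 955.6 N, so the safe is indeed static.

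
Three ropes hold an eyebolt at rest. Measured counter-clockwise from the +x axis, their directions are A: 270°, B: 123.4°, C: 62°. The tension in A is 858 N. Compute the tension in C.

T_C ≈ 538 N

Resolve: ΣF_x = 858 cos 270° + T_B cos 123.4° + T_C cos 62° = 0.
        ΣF_y = 858 sin 270° + T_B sin 123.4° + T_C sin 62° = 0.
The known terms sum to (0, -858) N, so -0.5505 T_B + 0.4695 T_C = 0 and 0.8348 T_B + 0.8829 T_C = 858.
Solving simultaneously: T_B = 458.8 N, T_C = 538 N.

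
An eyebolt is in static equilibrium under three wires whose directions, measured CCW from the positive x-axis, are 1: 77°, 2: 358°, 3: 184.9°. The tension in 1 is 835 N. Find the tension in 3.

Resolve: ΣF_x = 835 cos 77° + T_2 cos 358° + T_3 cos 184.9° = 0.
        ΣF_y = 835 sin 77° + T_2 sin 358° + T_3 sin 184.9° = 0.
The known terms sum to (187.8, 813.6) N, so 0.9994 T_2 − 0.9963 T_3 = -187.8 and -0.0349 T_2 − 0.0854 T_3 = -813.6.
Solving simultaneously: T_2 = 6614 N, T_3 = 6823 N.

T_3 ≈ 6820 N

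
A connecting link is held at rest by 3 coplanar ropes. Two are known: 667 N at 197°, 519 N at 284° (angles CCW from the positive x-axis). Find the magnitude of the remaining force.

Sum the known components: ΣF_x = -512.3 N, ΣF_y = -698.6 N.
For equilibrium the remaining force must supply (−ΣF_x, −ΣF_y) = (512.3, 698.6) N.
Magnitude = √((512.3)² + (698.6)²) = 866.3 N; direction = atan2(698.6, 512.3) = 53.7°.

F ≈ 866 N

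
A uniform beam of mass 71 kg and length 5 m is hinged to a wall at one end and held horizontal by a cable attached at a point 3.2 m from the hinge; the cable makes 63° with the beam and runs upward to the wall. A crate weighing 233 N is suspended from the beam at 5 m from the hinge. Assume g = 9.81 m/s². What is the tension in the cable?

Take torques about the hinge: T sin 63° · 3.2 = 71×9.81×2.5 + 233×5 = 2906.3 N·m.
So T = 2906.3 / (0.8910 × 3.2) = 1019.3 N.

T ≈ 1020 N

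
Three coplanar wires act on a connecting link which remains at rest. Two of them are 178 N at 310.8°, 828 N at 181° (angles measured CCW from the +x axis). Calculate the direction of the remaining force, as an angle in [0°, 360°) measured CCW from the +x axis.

Sum the known components: ΣF_x = -711.6 N, ΣF_y = -149.2 N.
For equilibrium the remaining force must supply (−ΣF_x, −ΣF_y) = (711.6, 149.2) N.
Magnitude = √((711.6)² + (149.2)²) = 727 N; direction = atan2(149.2, 711.6) = 11.8°.

θ ≈ 11.8°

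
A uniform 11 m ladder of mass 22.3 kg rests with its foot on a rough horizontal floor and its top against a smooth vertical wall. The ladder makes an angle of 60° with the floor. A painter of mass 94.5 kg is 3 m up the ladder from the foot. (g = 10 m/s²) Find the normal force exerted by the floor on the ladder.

ΣF_y = 0: N_floor = 22.3×10 + 94.5×10 = 1168 N.

N_floor ≈ 1170 N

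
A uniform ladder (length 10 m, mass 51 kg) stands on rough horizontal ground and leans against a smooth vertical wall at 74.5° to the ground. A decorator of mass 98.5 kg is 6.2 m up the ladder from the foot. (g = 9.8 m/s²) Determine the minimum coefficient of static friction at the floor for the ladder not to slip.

ΣF_y = 0: N_floor = 51×9.8 + 98.5×9.8 = 1465.1 N.
Torques about the foot: N_wall · 10 sin 74.5° = 51×9.8×5 cos 74.5° + 98.5×9.8×6.2 cos 74.5° → N_wall = 235.28 N.
ΣF_x = 0: f_floor = N_wall = 235.28 N.
μ_min = f_floor / N_floor = 235.28 / 1465.1 = 0.1606.

μ_min ≈ 0.161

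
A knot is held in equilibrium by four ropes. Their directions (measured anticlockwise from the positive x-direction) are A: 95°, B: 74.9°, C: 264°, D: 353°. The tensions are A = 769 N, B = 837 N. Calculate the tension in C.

Resolve: ΣF_x = 769 cos 95° + 837 cos 74.9° + T_C cos 264° + T_D cos 353° = 0.
        ΣF_y = 769 sin 95° + 837 sin 74.9° + T_C sin 264° + T_D sin 353° = 0.
The known terms sum to (151, 1574) N, so -0.1045 T_C + 0.9925 T_D = -151 and -0.9945 T_C − 0.1219 T_D = -1574.
Solving simultaneously: T_C = 1581 N, T_D = 14.36 N.

T_C ≈ 1580 N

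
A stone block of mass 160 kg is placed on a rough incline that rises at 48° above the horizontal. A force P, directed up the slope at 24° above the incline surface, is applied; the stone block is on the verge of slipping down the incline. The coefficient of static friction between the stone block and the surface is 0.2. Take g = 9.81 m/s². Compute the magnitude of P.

On the verge of sliding down the incline, friction equals μN and acts up the slope.
Perpendicular: N + P sin 24° = W cos 48° = 1050 N.
Along incline: P cos 24° + μN = W sin 48° with W sin 48° = 1166 N.
Solving the pair for P and N: P = 1149 N, N = 582.8 N (and f = μN = 116.6 N).

P ≈ 1150 N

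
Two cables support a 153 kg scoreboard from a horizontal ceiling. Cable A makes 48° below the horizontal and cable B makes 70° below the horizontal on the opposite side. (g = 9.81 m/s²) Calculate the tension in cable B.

T_B ≈ 1140 N

Weight W = 153 × 9.81 = 1501 N acts straight down.
Horizontal: T_A cos 48° = T_B cos 70°  →  T_A = 0.5111 T_B.
Vertical: T_A sin 48° + T_B sin 70° = 1501.
Substituting the horizontal relation into the vertical equation gives 1.32 T_B = 1501, so T_B = 1137 N.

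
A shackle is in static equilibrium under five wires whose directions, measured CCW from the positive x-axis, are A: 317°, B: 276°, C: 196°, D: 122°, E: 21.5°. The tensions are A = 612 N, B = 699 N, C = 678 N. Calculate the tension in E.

T_E ≈ 813 N

Resolve: ΣF_x = 612 cos 317° + 699 cos 276° + 678 cos 196° + T_D cos 122° + T_E cos 21.5° = 0.
        ΣF_y = 612 sin 317° + 699 sin 276° + 678 sin 196° + T_D sin 122° + T_E sin 21.5° = 0.
The known terms sum to (-131.1, -1299) N, so -0.5299 T_D + 0.9304 T_E = 131.1 and 0.8480 T_D + 0.3665 T_E = 1299.
Solving simultaneously: T_D = 1181 N, T_E = 813.4 N.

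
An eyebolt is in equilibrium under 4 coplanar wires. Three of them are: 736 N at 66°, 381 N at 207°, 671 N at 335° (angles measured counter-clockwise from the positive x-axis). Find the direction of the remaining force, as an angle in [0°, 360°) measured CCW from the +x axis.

Sum the known components: ΣF_x = 568 N, ΣF_y = 215.8 N.
For equilibrium the remaining force must supply (−ΣF_x, −ΣF_y) = (-568, -215.8) N.
Magnitude = √((-568)² + (-215.8)²) = 607.6 N; direction = atan2(-215.8, -568) = 200.8°.

θ ≈ 201°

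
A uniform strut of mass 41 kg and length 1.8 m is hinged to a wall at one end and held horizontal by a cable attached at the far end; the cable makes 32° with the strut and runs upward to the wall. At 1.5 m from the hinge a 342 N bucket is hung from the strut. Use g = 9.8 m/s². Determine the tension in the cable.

Take torques about the hinge: T sin 32° · 1.8 = 41×9.8×0.9 + 342×1.5 = 874.62 N·m.
So T = 874.62 / (0.5299 × 1.8) = 916.93 N.

T ≈ 917 N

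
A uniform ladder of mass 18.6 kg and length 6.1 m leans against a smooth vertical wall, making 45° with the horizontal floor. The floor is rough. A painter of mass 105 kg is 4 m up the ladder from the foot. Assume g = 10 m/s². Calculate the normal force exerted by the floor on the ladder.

ΣF_y = 0: N_floor = 18.6×10 + 105×10 = 1236 N.

N_floor ≈ 1240 N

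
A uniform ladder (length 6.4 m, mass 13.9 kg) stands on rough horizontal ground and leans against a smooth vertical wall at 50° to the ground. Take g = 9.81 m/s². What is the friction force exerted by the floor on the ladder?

Torques about the foot: N_wall · 6.4 sin 50° = 13.9×9.81×3.2 cos 50° → N_wall = 57.209 N.
ΣF_x = 0: f_floor = N_wall = 57.209 N.

f ≈ 57.2 N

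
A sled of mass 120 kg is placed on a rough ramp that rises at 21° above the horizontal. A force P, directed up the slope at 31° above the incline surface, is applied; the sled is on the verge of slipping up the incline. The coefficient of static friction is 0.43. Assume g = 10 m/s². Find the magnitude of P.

P ≈ 845 N

On the verge of sliding up the incline, friction equals μN and acts down the slope.
Perpendicular: N + P sin 31° = W cos 21° = 1120 N.
Along incline: P cos 31° = W sin 21° + μN  with W sin 21° = 430 N.
Solving the pair for P and N: P = 845.3 N, N = 684.9 N (and f = μN = 294.5 N).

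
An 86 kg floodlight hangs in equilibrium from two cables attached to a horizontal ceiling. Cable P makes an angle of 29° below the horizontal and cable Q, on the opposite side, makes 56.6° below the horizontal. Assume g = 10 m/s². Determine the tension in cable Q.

T_Q ≈ 754 N

Weight W = 86 × 10 = 860 N acts straight down.
Horizontal: T_P cos 29° = T_Q cos 56.6°  →  T_P = 0.6294 T_Q.
Vertical: T_P sin 29° + T_Q sin 56.6° = 860.
Substituting the horizontal relation into the vertical equation gives 1.14 T_Q = 860, so T_Q = 754.4 N.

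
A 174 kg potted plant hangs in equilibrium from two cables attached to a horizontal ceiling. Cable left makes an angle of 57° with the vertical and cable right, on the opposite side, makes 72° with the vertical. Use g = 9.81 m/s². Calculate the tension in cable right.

Angles from the horizontal: cable left is 90° − 57° = 33°, cable right is 90° − 72° = 18°.
Weight W = 174 × 9.81 = 1707 N acts straight down.
Horizontal: T_left cos 33° = T_right cos 18°  →  T_left = 1.134 T_right.
Vertical: T_left sin 33° + T_right sin 18° = 1707.
Substituting the horizontal relation into the vertical equation gives 0.9266 T_right = 1707, so T_right = 1842 N.

T_right ≈ 1840 N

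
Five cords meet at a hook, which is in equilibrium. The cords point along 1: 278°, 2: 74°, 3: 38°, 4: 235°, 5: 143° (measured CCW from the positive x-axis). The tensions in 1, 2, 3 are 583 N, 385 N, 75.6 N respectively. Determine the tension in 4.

T_4 ≈ 20.2 N

Resolve: ΣF_x = 583 cos 278° + 385 cos 74° + 75.6 cos 38° + T_4 cos 235° + T_5 cos 143° = 0.
        ΣF_y = 583 sin 278° + 385 sin 74° + 75.6 sin 38° + T_4 sin 235° + T_5 sin 143° = 0.
The known terms sum to (246.8, -160.7) N, so -0.5736 T_4 − 0.7986 T_5 = -246.8 and -0.8192 T_4 + 0.6018 T_5 = 160.7.
Solving simultaneously: T_4 = 20.22 N, T_5 = 294.5 N.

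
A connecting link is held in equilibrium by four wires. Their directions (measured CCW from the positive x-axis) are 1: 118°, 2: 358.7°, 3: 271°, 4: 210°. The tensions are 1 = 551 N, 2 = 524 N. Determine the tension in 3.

T_3 ≈ 318 N

Resolve: ΣF_x = 551 cos 118° + 524 cos 358.7° + T_3 cos 271° + T_4 cos 210° = 0.
        ΣF_y = 551 sin 118° + 524 sin 358.7° + T_3 sin 271° + T_4 sin 210° = 0.
The known terms sum to (265.2, 474.6) N, so 0.0175 T_3 − 0.8660 T_4 = -265.2 and -0.9998 T_3 − 0.5000 T_4 = -474.6.
Solving simultaneously: T_3 = 318.4 N, T_4 = 312.6 N.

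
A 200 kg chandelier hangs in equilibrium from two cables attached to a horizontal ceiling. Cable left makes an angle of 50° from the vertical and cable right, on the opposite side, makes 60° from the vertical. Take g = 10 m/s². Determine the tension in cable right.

Angles from the horizontal: cable left is 90° − 50° = 40°, cable right is 90° − 60° = 30°.
Weight W = 200 × 10 = 2000 N acts straight down.
Horizontal: T_left cos 40° = T_right cos 30°  →  T_left = 1.131 T_right.
Vertical: T_left sin 40° + T_right sin 30° = 2000.
Substituting the horizontal relation into the vertical equation gives 1.227 T_right = 2000, so T_right = 1630 N.

T_right ≈ 1630 N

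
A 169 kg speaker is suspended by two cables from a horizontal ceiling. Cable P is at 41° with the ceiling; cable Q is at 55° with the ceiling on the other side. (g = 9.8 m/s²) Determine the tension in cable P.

T_P ≈ 955 N

Weight W = 169 × 9.8 = 1656 N acts straight down.
Horizontal: T_P cos 41° = T_Q cos 55°  →  T_Q = 1.316 T_P.
Vertical: T_P sin 41° + T_Q sin 55° = 1656.
Substituting the horizontal relation into the vertical equation gives 1.734 T_P = 1656, so T_P = 955.2 N.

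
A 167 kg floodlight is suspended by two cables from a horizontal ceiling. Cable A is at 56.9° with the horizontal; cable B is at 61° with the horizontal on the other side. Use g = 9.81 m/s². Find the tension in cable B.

T_B ≈ 1010 N

Weight W = 167 × 9.81 = 1638 N acts straight down.
Horizontal: T_A cos 56.9° = T_B cos 61°  →  T_A = 0.8878 T_B.
Vertical: T_A sin 56.9° + T_B sin 61° = 1638.
Substituting the horizontal relation into the vertical equation gives 1.618 T_B = 1638, so T_B = 1012 N.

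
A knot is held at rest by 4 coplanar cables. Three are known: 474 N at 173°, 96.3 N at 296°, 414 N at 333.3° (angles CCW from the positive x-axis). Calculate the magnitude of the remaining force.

Sum the known components: ΣF_x = -58.4 N, ΣF_y = -214.8 N.
For equilibrium the remaining force must supply (−ΣF_x, −ΣF_y) = (58.4, 214.8) N.
Magnitude = √((58.4)² + (214.8)²) = 222.6 N; direction = atan2(214.8, 58.4) = 74.8°.

F ≈ 223 N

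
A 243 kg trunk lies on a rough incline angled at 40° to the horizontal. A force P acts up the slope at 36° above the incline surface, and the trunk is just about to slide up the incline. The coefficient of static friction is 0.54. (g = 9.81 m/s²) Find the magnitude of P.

P ≈ 2240 N

On the verge of sliding up the incline, friction equals μN and acts down the slope.
Perpendicular: N + P sin 36° = W cos 40° = 1826 N.
Along incline: P cos 36° = W sin 40° + μN  with W sin 40° = 1532 N.
Solving the pair for P and N: P = 2236 N, N = 512 N (and f = μN = 276.5 N).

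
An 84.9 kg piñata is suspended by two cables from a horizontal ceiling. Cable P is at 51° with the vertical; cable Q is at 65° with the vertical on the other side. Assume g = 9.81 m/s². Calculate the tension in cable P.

T_P ≈ 840 N

Angles from the horizontal: cable P is 90° − 51° = 39°, cable Q is 90° − 65° = 25°.
Weight W = 84.9 × 9.81 = 832.9 N acts straight down.
Horizontal: T_P cos 39° = T_Q cos 25°  →  T_Q = 0.8575 T_P.
Vertical: T_P sin 39° + T_Q sin 25° = 832.9.
Substituting the horizontal relation into the vertical equation gives 0.9917 T_P = 832.9, so T_P = 839.8 N.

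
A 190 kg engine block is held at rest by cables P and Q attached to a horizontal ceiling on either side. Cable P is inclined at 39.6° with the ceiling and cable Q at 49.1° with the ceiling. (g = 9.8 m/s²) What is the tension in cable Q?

Weight W = 190 × 9.8 = 1862 N acts straight down.
Horizontal: T_P cos 39.6° = T_Q cos 49.1°  →  T_P = 0.8497 T_Q.
Vertical: T_P sin 39.6° + T_Q sin 49.1° = 1862.
Substituting the horizontal relation into the vertical equation gives 1.298 T_Q = 1862, so T_Q = 1435 N.

T_Q ≈ 1440 N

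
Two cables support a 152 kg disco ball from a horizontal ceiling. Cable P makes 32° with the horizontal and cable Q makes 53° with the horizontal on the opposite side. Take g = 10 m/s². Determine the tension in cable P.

Weight W = 152 × 10 = 1520 N acts straight down.
Horizontal: T_P cos 32° = T_Q cos 53°  →  T_Q = 1.409 T_P.
Vertical: T_P sin 32° + T_Q sin 53° = 1520.
Substituting the horizontal relation into the vertical equation gives 1.655 T_P = 1520, so T_P = 918.3 N.

T_P ≈ 918 N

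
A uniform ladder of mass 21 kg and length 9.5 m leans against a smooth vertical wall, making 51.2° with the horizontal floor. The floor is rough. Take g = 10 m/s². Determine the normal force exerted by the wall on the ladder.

Torques about the foot: N_wall · 9.5 sin 51.2° = 21×10×4.75 cos 51.2° → N_wall = 84.422 N.

N_wall ≈ 84.4 N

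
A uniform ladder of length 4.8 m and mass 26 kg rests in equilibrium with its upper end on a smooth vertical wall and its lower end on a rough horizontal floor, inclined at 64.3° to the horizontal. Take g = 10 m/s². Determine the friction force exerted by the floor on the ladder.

Torques about the foot: N_wall · 4.8 sin 64.3° = 26×10×2.4 cos 64.3° → N_wall = 62.565 N.
ΣF_x = 0: f_floor = N_wall = 62.565 N.

f ≈ 62.6 N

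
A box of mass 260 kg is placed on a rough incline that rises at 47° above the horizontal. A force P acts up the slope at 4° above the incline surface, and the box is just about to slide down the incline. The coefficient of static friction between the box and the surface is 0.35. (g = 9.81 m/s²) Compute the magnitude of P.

P ≈ 1290 N

On the verge of sliding down the incline, friction equals μN and acts up the slope.
Perpendicular: N + P sin 4° = W cos 47° = 1740 N.
Along incline: P cos 4° + μN = W sin 47° with W sin 47° = 1865 N.
Solving the pair for P and N: P = 1291 N, N = 1649 N (and f = μN = 577.3 N).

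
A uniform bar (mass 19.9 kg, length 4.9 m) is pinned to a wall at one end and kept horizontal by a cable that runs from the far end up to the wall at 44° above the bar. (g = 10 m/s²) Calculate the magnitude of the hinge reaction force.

Take torques about the hinge: T sin 44° · 4.9 = 19.9×10×2.45 = 487.55 N·m.
So T = 487.55 / (0.6947 × 4.9) = 143.24 N.
ΣF_x = 0: H_x = T cos 44° = 103.04 N.
ΣF_y = 0: H_y = (19.9×10) − T sin 44° = 199 − 99.5 = 99.5 N.
|H| = √(H_x² + H_y²) = √((103.04)² + (99.5)²) = 143.24 N.

|H| ≈ 143 N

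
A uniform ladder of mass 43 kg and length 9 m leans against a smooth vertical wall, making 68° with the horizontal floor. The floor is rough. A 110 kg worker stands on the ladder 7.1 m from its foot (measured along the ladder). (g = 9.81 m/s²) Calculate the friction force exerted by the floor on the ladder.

Torques about the foot: N_wall · 9 sin 68° = 43×9.81×4.5 cos 68° + 110×9.81×7.1 cos 68° → N_wall = 429.16 N.
ΣF_x = 0: f_floor = N_wall = 429.16 N.

f ≈ 429 N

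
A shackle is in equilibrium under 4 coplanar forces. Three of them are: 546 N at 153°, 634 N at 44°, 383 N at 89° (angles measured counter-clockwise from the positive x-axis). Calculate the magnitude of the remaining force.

F ≈ 1070 N

Sum the known components: ΣF_x = -23.74 N, ΣF_y = 1071 N.
For equilibrium the remaining force must supply (−ΣF_x, −ΣF_y) = (23.74, -1071) N.
Magnitude = √((23.74)² + (-1071)²) = 1071 N; direction = atan2(-1071, 23.74) = 271.3°.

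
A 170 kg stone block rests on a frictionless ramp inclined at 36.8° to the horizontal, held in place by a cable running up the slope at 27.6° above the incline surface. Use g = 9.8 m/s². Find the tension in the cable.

Take axes along and perpendicular to the incline. Weight components: W sin 36.8° = 998 N down-slope, W cos 36.8° = 1334 N into the surface.
Along incline: T cos 27.6° = W sin 36.8° → T = 1126 N.
Perpendicular: N = W cos 36.8° − T sin 27.6° = 812.3 N.

T ≈ 1130 N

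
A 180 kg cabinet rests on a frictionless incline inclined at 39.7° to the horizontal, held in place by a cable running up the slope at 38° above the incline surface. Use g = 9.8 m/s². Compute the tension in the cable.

T ≈ 1430 N

Take axes along and perpendicular to the incline. Weight components: W sin 39.7° = 1127 N down-slope, W cos 39.7° = 1357 N into the surface.
Along incline: T cos 38° = W sin 39.7° → T = 1430 N.
Perpendicular: N = W cos 39.7° − T sin 38° = 476.9 N.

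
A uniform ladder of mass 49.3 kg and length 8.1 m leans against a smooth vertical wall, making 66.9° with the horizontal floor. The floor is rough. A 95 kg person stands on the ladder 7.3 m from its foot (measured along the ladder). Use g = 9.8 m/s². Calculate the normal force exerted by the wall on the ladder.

Torques about the foot: N_wall · 8.1 sin 66.9° = 49.3×9.8×4.05 cos 66.9° + 95×9.8×7.3 cos 66.9° → N_wall = 460.92 N.

N_wall ≈ 461 N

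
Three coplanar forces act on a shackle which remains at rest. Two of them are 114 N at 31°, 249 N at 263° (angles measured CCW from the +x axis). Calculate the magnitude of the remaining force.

F ≈ 200 N

Sum the known components: ΣF_x = 67.37 N, ΣF_y = -188.4 N.
For equilibrium the remaining force must supply (−ΣF_x, −ΣF_y) = (-67.37, 188.4) N.
Magnitude = √((-67.37)² + (188.4)²) = 200.1 N; direction = atan2(188.4, -67.37) = 109.7°.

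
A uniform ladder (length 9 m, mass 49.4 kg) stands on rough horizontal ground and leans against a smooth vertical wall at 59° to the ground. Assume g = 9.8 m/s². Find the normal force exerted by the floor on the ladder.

ΣF_y = 0: N_floor = 49.4×9.8 = 484.12 N.

N_floor ≈ 484 N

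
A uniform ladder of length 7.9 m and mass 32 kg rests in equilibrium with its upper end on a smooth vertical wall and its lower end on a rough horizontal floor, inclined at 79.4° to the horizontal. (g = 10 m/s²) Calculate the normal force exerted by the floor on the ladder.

N_floor ≈ 320 N

ΣF_y = 0: N_floor = 32×10 = 320 N.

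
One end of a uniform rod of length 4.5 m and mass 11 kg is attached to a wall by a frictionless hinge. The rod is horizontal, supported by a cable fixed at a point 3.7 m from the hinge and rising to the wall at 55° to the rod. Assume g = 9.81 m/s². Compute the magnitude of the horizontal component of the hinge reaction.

Take torques about the hinge: T sin 55° · 3.7 = 11×9.81×2.25 = 242.8 N·m.
So T = 242.8 / (0.8192 × 3.7) = 80.108 N.
ΣF_x = 0: H_x = T cos 55° = 45.948 N.

H_x ≈ 45.9 N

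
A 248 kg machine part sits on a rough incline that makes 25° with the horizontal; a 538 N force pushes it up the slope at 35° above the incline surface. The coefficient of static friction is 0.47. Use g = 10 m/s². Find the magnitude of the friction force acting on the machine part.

Axes along / perpendicular to the incline. W sin 25° = 1048 N down-slope; W cos 25° = 2248 N into the surface.
Perpendicular: N = W cos 25° − P sin 35° = 2248 − 308.6 = 1939 N.
Along incline: P cos 35° + f = W sin 25° (friction acts up-slope) → f = 1048 − 440.7 = 607.4 N.
|f| = 607.4 N ≤ μN = 911.4 N, so the machine part is indeed static.

f ≈ 607 N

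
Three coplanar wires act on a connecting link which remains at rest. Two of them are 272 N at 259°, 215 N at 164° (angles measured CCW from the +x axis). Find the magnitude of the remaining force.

F ≈ 332 N

Sum the known components: ΣF_x = -258.6 N, ΣF_y = -207.7 N.
For equilibrium the remaining force must supply (−ΣF_x, −ΣF_y) = (258.6, 207.7) N.
Magnitude = √((258.6)² + (207.7)²) = 331.7 N; direction = atan2(207.7, 258.6) = 38.8°.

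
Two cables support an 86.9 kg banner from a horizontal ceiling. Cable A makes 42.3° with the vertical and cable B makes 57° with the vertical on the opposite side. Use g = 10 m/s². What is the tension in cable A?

Angles from the horizontal: cable A is 90° − 42.3° = 47.7°, cable B is 90° − 57° = 33°.
Weight W = 86.9 × 10 = 869 N acts straight down.
Horizontal: T_A cos 47.7° = T_B cos 33°  →  T_B = 0.8025 T_A.
Vertical: T_A sin 47.7° + T_B sin 33° = 869.
Substituting the horizontal relation into the vertical equation gives 1.177 T_A = 869, so T_A = 738.5 N.

T_A ≈ 739 N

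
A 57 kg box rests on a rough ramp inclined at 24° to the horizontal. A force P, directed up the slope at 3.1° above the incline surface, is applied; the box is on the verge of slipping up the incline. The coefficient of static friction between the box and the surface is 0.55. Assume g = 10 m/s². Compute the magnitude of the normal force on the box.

N ≈ 493 N

On the verge of sliding up the incline, friction equals μN and acts down the slope.
Perpendicular: N + P sin 3.1° = W cos 24° = 520.7 N.
Along incline: P cos 3.1° = W sin 24° + μN  with W sin 24° = 231.8 N.
Solving the pair for P and N: P = 504 N, N = 493.5 N (and f = μN = 271.4 N).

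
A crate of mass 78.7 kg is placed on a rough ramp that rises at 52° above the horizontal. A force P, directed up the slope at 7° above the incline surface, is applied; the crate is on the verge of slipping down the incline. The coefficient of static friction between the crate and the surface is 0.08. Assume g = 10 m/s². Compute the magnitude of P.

P ≈ 592 N

On the verge of sliding down the incline, friction equals μN and acts up the slope.
Perpendicular: N + P sin 7° = W cos 52° = 484.5 N.
Along incline: P cos 7° + μN = W sin 52° with W sin 52° = 620.2 N.
Solving the pair for P and N: P = 591.6 N, N = 412.4 N (and f = μN = 32.99 N).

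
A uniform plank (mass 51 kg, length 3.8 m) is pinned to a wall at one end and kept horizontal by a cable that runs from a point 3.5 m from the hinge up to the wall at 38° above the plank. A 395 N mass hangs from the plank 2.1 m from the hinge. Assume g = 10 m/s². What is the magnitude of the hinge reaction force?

|H| ≈ 765 N

Take torques about the hinge: T sin 38° · 3.5 = 51×10×1.9 + 395×2.1 = 1798.5 N·m.
So T = 1798.5 / (0.6157 × 3.5) = 834.64 N.
ΣF_x = 0: H_x = T cos 38° = 657.71 N.
ΣF_y = 0: H_y = (51×10 + 395) − T sin 38° = 905 − 513.86 = 391.14 N.
|H| = √(H_x² + H_y²) = √((657.71)² + (391.14)²) = 765.23 N.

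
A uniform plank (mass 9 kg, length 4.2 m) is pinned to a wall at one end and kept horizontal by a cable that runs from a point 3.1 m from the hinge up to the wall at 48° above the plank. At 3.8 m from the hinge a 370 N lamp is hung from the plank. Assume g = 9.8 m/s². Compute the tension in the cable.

T ≈ 691 N

Take torques about the hinge: T sin 48° · 3.1 = 9×9.8×2.1 + 370×3.8 = 1591.2 N·m.
So T = 1591.2 / (0.7431 × 3.1) = 690.71 N.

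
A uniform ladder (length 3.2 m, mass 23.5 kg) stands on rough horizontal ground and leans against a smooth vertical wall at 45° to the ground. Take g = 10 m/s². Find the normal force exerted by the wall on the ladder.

N_wall ≈ 118 N

Torques about the foot: N_wall · 3.2 sin 45° = 23.5×10×1.6 cos 45° → N_wall = 117.5 N.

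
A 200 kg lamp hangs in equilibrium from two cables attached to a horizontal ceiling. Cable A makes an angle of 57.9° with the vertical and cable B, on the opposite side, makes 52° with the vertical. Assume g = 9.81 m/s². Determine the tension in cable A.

T_A ≈ 1640 N

Angles from the horizontal: cable A is 90° − 57.9° = 32.1°, cable B is 90° − 52° = 38°.
Weight W = 200 × 9.81 = 1962 N acts straight down.
Horizontal: T_A cos 32.1° = T_B cos 38°  →  T_B = 1.075 T_A.
Vertical: T_A sin 32.1° + T_B sin 38° = 1962.
Substituting the horizontal relation into the vertical equation gives 1.193 T_A = 1962, so T_A = 1644 N.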